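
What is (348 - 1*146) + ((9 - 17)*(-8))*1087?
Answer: 69770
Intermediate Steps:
(348 - 1*146) + ((9 - 17)*(-8))*1087 = (348 - 146) - 8*(-8)*1087 = 202 + 64*1087 = 202 + 69568 = 69770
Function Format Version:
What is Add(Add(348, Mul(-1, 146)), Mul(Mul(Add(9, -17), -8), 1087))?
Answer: 69770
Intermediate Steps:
Add(Add(348, Mul(-1, 146)), Mul(Mul(Add(9, -17), -8), 1087)) = Add(Add(348, -146), Mul(Mul(-8, -8), 1087)) = Add(202, Mul(64, 1087)) = Add(202, 69568) = 69770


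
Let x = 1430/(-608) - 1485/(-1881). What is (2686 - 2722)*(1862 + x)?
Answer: -267903/4 ≈ -66976.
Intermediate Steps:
x = -25/16 (x = 1430*(-1/608) - 1485*(-1/1881) = -715/304 + 15/19 = -25/16 ≈ -1.5625)
(2686 - 2722)*(1862 + x) = (2686 - 2722)*(1862 - 25/16) = -36*29767/16 = -267903/4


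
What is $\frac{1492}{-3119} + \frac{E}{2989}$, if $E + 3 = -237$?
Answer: $- \frac{5208148}{9322691} \approx -0.55865$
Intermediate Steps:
$E = -240$ ($E = -3 - 237 = -240$)
$\frac{1492}{-3119} + \frac{E}{2989} = \frac{1492}{-3119} - \frac{240}{2989} = 1492 \left(- \frac{1}{3119}\right) - \frac{240}{2989} = - \frac{1492}{3119} - \frac{240}{2989} = - \frac{5208148}{9322691}$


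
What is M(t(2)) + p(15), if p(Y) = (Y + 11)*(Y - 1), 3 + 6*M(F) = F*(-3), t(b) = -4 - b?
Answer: 733/2 ≈ 366.50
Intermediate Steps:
M(F) = -1/2 - F/2 (M(F) = -1/2 + (F*(-3))/6 = -1/2 + (-3*F)/6 = -1/2 - F/2)
p(Y) = (-1 + Y)*(11 + Y) (p(Y) = (11 + Y)*(-1 + Y) = (-1 + Y)*(11 + Y))
M(t(2)) + p(15) = (-1/2 - (-4 - 1*2)/2) + (-11 + 15**2 + 10*15) = (-1/2 - (-4 - 2)/2) + (-11 + 225 + 150) = (-1/2 - 1/2*(-6)) + 364 = (-1/2 + 3) + 364 = 5/2 + 364 = 733/2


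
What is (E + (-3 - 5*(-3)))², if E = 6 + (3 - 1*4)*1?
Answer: 289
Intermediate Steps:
E = 5 (E = 6 + (3 - 4)*1 = 6 - 1*1 = 6 - 1 = 5)
(E + (-3 - 5*(-3)))² = (5 + (-3 - 5*(-3)))² = (5 + (-3 + 15))² = (5 + 12)² = 17² = 289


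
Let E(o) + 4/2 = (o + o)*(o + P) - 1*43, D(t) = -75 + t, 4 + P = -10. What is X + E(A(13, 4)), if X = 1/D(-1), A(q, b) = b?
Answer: -9501/76 ≈ -125.01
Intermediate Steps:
P = -14 (P = -4 - 10 = -14)
E(o) = -45 + 2*o*(-14 + o) (E(o) = -2 + ((o + o)*(o - 14) - 1*43) = -2 + ((2*o)*(-14 + o) - 43) = -2 + (2*o*(-14 + o) - 43) = -2 + (-43 + 2*o*(-14 + o)) = -45 + 2*o*(-14 + o))
X = -1/76 (X = 1/(-75 - 1) = 1/(-76) = -1/76 ≈ -0.013158)
X + E(A(13, 4)) = -1/76 + (-45 - 28*4 + 2*4²) = -1/76 + (-45 - 112 + 2*16) = -1/76 + (-45 - 112 + 32) = -1/76 - 125 = -9501/76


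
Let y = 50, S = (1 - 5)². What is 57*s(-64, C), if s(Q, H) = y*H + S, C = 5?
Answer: 15162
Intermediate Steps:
S = 16 (S = (-4)² = 16)
s(Q, H) = 16 + 50*H (s(Q, H) = 50*H + 16 = 16 + 50*H)
57*s(-64, C) = 57*(16 + 50*5) = 57*(16 + 250) = 57*266 = 15162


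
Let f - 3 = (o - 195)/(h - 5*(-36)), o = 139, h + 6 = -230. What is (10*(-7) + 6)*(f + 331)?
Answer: -21440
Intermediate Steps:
h = -236 (h = -6 - 230 = -236)
f = 4 (f = 3 + (139 - 195)/(-236 - 5*(-36)) = 3 - 56/(-236 + 180) = 3 - 56/(-56) = 3 - 56*(-1/56) = 3 + 1 = 4)
(10*(-7) + 6)*(f + 331) = (10*(-7) + 6)*(4 + 331) = (-70 + 6)*335 = -64*335 = -21440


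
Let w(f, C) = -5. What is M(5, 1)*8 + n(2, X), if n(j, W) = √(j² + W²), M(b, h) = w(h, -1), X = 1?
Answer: -40 + √5 ≈ -37.764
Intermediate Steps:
M(b, h) = -5
n(j, W) = √(W² + j²)
M(5, 1)*8 + n(2, X) = -5*8 + √(1² + 2²) = -40 + √(1 + 4) = -40 + √5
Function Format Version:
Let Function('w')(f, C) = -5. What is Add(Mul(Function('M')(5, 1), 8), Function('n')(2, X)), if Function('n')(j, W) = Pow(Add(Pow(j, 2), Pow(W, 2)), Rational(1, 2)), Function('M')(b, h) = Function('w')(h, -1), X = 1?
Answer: Add(-40, Pow(5, Rational(1, 2))) ≈ -37.764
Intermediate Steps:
Function('M')(b, h) = -5
Function('n')(j, W) = Pow(Add(Pow(W, 2), Pow(j, 2)), Rational(1, 2))
Add(Mul(Function('M')(5, 1), 8), Function('n')(2, X)) = Add(Mul(-5, 8), Pow(Add(Pow(1, 2), Pow(2, 2)), Rational(1, 2))) = Add(-40, Pow(Add(1, 4), Rational(1, 2))) = Add(-40, Pow(5, Rational(1, 2)))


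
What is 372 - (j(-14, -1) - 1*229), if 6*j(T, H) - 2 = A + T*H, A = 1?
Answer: 3589/6 ≈ 598.17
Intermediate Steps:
j(T, H) = 1/2 + H*T/6 (j(T, H) = 1/3 + (1 + T*H)/6 = 1/3 + (1 + H*T)/6 = 1/3 + (1/6 + H*T/6) = 1/2 + H*T/6)
372 - (j(-14, -1) - 1*229) = 372 - ((1/2 + (1/6)*(-1)*(-14)) - 1*229) = 372 - ((1/2 + 7/3) - 229) = 372 - (17/6 - 229) = 372 - 1*(-1357/6) = 372 + 1357/6 = 3589/6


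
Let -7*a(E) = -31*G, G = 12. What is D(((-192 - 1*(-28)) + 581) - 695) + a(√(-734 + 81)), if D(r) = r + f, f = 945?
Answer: 5041/7 ≈ 720.14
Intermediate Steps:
a(E) = 372/7 (a(E) = -(-31)*12/7 = -⅐*(-372) = 372/7)
D(r) = 945 + r (D(r) = r + 945 = 945 + r)
D(((-192 - 1*(-28)) + 581) - 695) + a(√(-734 + 81)) = (945 + (((-192 - 1*(-28)) + 581) - 695)) + 372/7 = (945 + (((-192 + 28) + 581) - 695)) + 372/7 = (945 + ((-164 + 581) - 695)) + 372/7 = (945 + (417 - 695)) + 372/7 = (945 - 278) + 372/7 = 667 + 372/7 = 5041/7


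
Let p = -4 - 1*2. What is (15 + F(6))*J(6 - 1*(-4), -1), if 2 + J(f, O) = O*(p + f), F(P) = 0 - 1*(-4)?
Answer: -114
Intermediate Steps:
p = -6 (p = -4 - 2 = -6)
F(P) = 4 (F(P) = 0 + 4 = 4)
J(f, O) = -2 + O*(-6 + f)
(15 + F(6))*J(6 - 1*(-4), -1) = (15 + 4)*(-2 - 6*(-1) - (6 - 1*(-4))) = 19*(-2 + 6 - (6 + 4)) = 19*(-2 + 6 - 1*10) = 19*(-2 + 6 - 10) = 19*(-6) = -114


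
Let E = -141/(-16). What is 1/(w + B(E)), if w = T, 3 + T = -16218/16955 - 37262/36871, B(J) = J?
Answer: 10002364880/38462728457 ≈ 0.26005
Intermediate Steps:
E = 141/16 (E = -141*(-1/16) = 141/16 ≈ 8.8125)
T = -3105194503/625147805 (T = -3 + (-16218/16955 - 37262/36871) = -3 - 1229751088/625147805 = -3105194503/625147805 ≈ -4.9671)
w = -3105194503/625147805 ≈ -4.9671
1/(w + B(E)) = 1/(-3105194503/625147805 + 141/16) = 1/(38462728457/10002364880) = 10002364880/38462728457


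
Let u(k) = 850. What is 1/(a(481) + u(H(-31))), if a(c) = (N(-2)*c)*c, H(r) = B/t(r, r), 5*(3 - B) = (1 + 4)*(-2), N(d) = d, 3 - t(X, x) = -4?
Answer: -1/461872 ≈ -2.1651e-6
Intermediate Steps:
t(X, x) = 7 (t(X, x) = 3 - 1*(-4) = 3 + 4 = 7)
B = 5 (B = 3 - (1 + 4)*(-2)/5 = 3 - (-2) = 3 - ⅕*(-10) = 3 + 2 = 5)
H(r) = 5/7
a(c) = -2*c² (a(c) = (-2*c)*c = -2*c²)
1/(a(481) + u(H(-31))) = 1/(-2*481² + 850) = 1/(-2*231361 + 850) = 1/(-462722 + 850) = 1/(-461872) = -1/461872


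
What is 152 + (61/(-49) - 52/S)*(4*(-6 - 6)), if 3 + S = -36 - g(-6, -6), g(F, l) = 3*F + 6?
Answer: 52616/441 ≈ 119.31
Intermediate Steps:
g(F, l) = 6 + 3*F
S = -27 (S = -3 + (-36 - (6 + 3*(-6))) = -3 + (-36 - (6 - 18)) = -3 + (-36 - 1*(-12)) = -3 + (-36 + 12) = -3 - 24 = -27)
152 + (61/(-49) - 52/S)*(4*(-6 - 6)) = 152 + (61/(-49) - 52/(-27))*(4*(-6 - 6)) = 152 + (61*(-1/49) - 52*(-1/27))*(4*(-12)) = 152 + (-61/49 + 52/27)*(-48) = 152 + (901/1323)*(-48) = 152 - 14416/441 = 52616/441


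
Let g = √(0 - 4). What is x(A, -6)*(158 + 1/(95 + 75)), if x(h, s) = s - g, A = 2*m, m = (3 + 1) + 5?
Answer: -80583/85 - 26861*I/85 ≈ -948.04 - 316.01*I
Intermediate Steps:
m = 9 (m = 4 + 5 = 9)
g = 2*I (g = √(-4) = 2*I ≈ 2.0*I)
A = 18 (A = 2*9 = 18)
x(h, s) = s - 2*I
x(A, -6)*(158 + 1/(95 + 75)) = (-6 - 2*I)*(158 + 1/(95 + 75)) = (-6 - 2*I)*(158 + 1/170) = (-6 - 2*I)*(26861/170) = -80583/85 - 26861*I/85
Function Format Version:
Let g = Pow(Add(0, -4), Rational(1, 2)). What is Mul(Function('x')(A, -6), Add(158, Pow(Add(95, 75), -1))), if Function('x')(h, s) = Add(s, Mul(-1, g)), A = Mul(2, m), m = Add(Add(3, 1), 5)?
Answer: Add(Rational(-80583, 85), Mul(Rational(-26861, 85), I)) ≈ Add(-948.04, Mul(-316.01, I))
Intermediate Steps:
m = 9 (m = Add(4, 5) = 9)
g = Mul(2, I) (g = Pow(-4, Rational(1, 2)) = Mul(2, I) ≈ Mul(2.0000, I))
A = 18 (A = Mul(2, 9) = 18)
Function('x')(h, s) = Add(s, Mul(-2, I)) (Function('x')(h, s) = Add(s, Mul(-1, Mul(2, I))) = Add(s, Mul(-2, I)))
Mul(Function('x')(A, -6), Add(158, Pow(Add(95, 75), -1))) = Mul(Add(-6, Mul(-2, I)), Add(158, Pow(Add(95, 75), -1))) = Mul(Add(-6, Mul(-2, I)), Add(158, Pow(170, -1))) = Mul(Add(-6, Mul(-2, I)), Add(158, Rational(1, 170))) = Mul(Add(-6, Mul(-2, I)), Rational(26861, 170)) = Add(Rational(-80583, 85), Mul(Rational(-26861, 85), I))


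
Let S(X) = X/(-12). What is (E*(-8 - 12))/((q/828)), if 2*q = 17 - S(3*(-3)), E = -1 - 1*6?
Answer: 185472/13 ≈ 14267.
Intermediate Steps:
E = -7 (E = -1 - 6 = -7)
S(X) = -X/12 (S(X) = X*(-1/12) = -X/12)
q = 65/8 (q = (17 - (-1)*3*(-3)/12)/2 = (17 - (-1)*(-9)/12)/2 = (17 - 1*¾)/2 = (17 - ¾)/2 = (½)*(65/4) = 65/8 ≈ 8.1250)
(E*(-8 - 12))/((q/828)) = (-7*(-8 - 12))/(((65/8)/828)) = (-7*(-20))/(((65/8)*(1/828))) = 140/(65/6624) = 140*(6624/65) = 185472/13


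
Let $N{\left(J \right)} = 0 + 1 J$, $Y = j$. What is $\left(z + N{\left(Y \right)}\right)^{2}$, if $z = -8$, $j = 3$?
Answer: $25$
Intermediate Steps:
$Y = 3$
$N{\left(J \right)} = J$ ($N{\left(J \right)} = 0 + J = J$)
$\left(z + N{\left(Y \right)}\right)^{2} = \left(-8 + 3\right)^{2} = \left(-5\right)^{2} = 25$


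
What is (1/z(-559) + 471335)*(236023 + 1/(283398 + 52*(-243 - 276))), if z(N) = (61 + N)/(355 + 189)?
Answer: 7102599327585034633/63846090 ≈ 1.1125e+11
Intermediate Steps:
z(N) = 61/544 + N/544 (z(N) = (61 + N)/544 = (61 + N)*(1/544) = 61/544 + N/544)
(1/z(-559) + 471335)*(236023 + 1/(283398 + 52*(-243 - 276))) = (1/(61/544 + (1/544)*(-559)) + 471335)*(236023 + 1/(283398 + 52*(-243 - 276))) = (1/(61/544 - 559/544) + 471335)*(236023 + 1/(283398 + 52*(-519))) = (1/(-249/272) + 471335)*(236023 + 1/(283398 - 26988)) = (-272/249 + 471335)*(236023 + 1/256410) = 117362143*(236023 + 1/256410)/249 = (117362143/249)*(60518657431/256410) = 7102599327585034633/63846090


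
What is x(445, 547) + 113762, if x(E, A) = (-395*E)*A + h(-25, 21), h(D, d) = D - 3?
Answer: -96035191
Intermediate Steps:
h(D, d) = -3 + D
x(E, A) = -28 - 395*A*E (x(E, A) = (-395*E)*A + (-3 - 25) = -395*A*E - 28 = -28 - 395*A*E)
x(445, 547) + 113762 = (-28 - 395*547*445) + 113762 = (-28 - 96148925) + 113762 = -96148953 + 113762 = -96035191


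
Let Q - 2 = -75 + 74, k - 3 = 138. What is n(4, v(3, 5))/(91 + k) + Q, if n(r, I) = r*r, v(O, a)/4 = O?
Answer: 31/29 ≈ 1.0690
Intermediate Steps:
v(O, a) = 4*O
n(r, I) = r²
k = 141 (k = 3 + 138 = 141)
Q = 1 (Q = 2 + (-75 + 74) = 2 - 1 = 1)
n(4, v(3, 5))/(91 + k) + Q = 4²/(91 + 141) + 1 = 16/232 + 1 = 16*(1/232) + 1 = 2/29 + 1 = 31/29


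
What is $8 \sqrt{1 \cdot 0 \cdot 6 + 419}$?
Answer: $8 \sqrt{419} \approx 163.76$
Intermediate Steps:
$8 \sqrt{1 \cdot 0 \cdot 6 + 419} = 8 \sqrt{0 \cdot 6 + 419} = 8 \sqrt{0 + 419} = 8 \sqrt{419}$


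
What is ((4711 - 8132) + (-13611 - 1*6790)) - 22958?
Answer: -46780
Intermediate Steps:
((4711 - 8132) + (-13611 - 1*6790)) - 22958 = (-3421 + (-13611 - 6790)) - 22958 = (-3421 - 20401) - 22958 = -23822 - 22958 = -46780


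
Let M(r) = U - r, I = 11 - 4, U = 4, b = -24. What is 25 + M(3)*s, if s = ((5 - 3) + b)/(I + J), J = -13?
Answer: 86/3 ≈ 28.667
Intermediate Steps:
I = 7
M(r) = 4 - r
s = 11/3 (s = ((5 - 3) - 24)/(7 - 13) = (2 - 24)/(-6) = -22*(-1/6) = 11/3 ≈ 3.6667)
25 + M(3)*s = 25 + (4 - 1*3)*(11/3) = 25 + (4 - 3)*(11/3) = 25 + 1*(11/3) = 25 + 11/3 = 86/3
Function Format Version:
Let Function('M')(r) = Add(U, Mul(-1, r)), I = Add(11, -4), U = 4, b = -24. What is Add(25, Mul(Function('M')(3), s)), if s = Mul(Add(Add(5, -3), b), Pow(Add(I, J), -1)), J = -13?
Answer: Rational(86, 3) ≈ 28.667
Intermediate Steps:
I = 7
Function('M')(r) = Add(4, Mul(-1, r))
s = Rational(11, 3) (s = Mul(Add(Add(5, -3), -24), Pow(Add(7, -13), -1)) = Mul(Add(2, -24), Pow(-6, -1)) = Mul(-22, Rational(-1, 6)) = Rational(11, 3) ≈ 3.6667)
Add(25, Mul(Function('M')(3), s)) = Add(25, Mul(Add(4, Mul(-1, 3)), Rational(11, 3))) = Add(25, Mul(Add(4, -3), Rational(11, 3))) = Add(25, Mul(1, Rational(11, 3))) = Add(25, Rational(11, 3)) = Rational(86, 3)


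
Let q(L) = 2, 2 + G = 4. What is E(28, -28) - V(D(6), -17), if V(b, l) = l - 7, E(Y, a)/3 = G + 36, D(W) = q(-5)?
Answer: 138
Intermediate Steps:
G = 2 (G = -2 + 4 = 2)
D(W) = 2
E(Y, a) = 114 (E(Y, a) = 3*(2 + 36) = 3*38 = 114)
V(b, l) = -7 + l
E(28, -28) - V(D(6), -17) = 114 - (-7 - 17) = 114 - 1*(-24) = 114 + 24 = 138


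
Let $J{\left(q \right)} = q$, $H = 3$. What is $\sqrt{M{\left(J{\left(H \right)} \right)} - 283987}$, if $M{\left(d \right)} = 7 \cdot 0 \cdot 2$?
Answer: $11 i \sqrt{2347} \approx 532.9 i$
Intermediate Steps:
$M{\left(d \right)} = 0$ ($M{\left(d \right)} = 0 \cdot 2 = 0$)
$\sqrt{M{\left(J{\left(H \right)} \right)} - 283987} = \sqrt{0 - 283987} = \sqrt{-283987} = 11 i \sqrt{2347}$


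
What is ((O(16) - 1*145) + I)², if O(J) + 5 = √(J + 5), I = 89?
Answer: (61 - √21)² ≈ 3182.9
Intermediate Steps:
O(J) = -5 + √(5 + J) (O(J) = -5 + √(J + 5) = -5 + √(5 + J))
((O(16) - 1*145) + I)² = (((-5 + √(5 + 16)) - 1*145) + 89)² = (((-5 + √21) - 145) + 89)² = ((-150 + √21) + 89)² = (-61 + √21)²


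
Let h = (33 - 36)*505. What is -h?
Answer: 1515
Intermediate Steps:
h = -1515 (h = -3*505 = -1515)
-h = -1*(-1515) = 1515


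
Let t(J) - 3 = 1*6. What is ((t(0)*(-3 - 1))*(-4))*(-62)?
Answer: -8928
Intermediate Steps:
t(J) = 9 (t(J) = 3 + 1*6 = 3 + 6 = 9)
((t(0)*(-3 - 1))*(-4))*(-62) = ((9*(-3 - 1))*(-4))*(-62) = ((9*(-4))*(-4))*(-62) = -36*(-4)*(-62) = 144*(-62) = -8928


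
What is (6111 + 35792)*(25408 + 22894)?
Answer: 2023998706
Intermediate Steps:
(6111 + 35792)*(25408 + 22894) = 41903*48302 = 2023998706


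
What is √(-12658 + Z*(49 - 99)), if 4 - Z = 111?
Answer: 6*I*√203 ≈ 85.487*I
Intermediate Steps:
Z = -107 (Z = 4 - 1*111 = 4 - 111 = -107)
√(-12658 + Z*(49 - 99)) = √(-12658 - 107*(49 - 99)) = √(-12658 - 107*(-50)) = √(-12658 + 5350) = √(-7308) = 6*I*√203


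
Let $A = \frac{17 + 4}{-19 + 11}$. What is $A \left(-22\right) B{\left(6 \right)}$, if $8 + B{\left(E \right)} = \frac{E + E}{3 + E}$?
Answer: $-385$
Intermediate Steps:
$A = - \frac{21}{8}$ ($A = \frac{21}{-8} = 21 \left(- \frac{1}{8}\right) = - \frac{21}{8} \approx -2.625$)
$B{\left(E \right)} = -8 + \frac{2 E}{3 + E}$ ($B{\left(E \right)} = -8 + \frac{E + E}{3 + E} = -8 + \frac{2 E}{3 + E}$)
$A \left(-22\right) B{\left(6 \right)} = \left(- \frac{21}{8}\right) \left(-22\right) \frac{6 \left(-4 - 6\right)}{3 + 6} = \frac{231 \frac{6 \left(-4 - 6\right)}{9}}{4} = \frac{231 \cdot 6 \cdot \frac{1}{9} \left(-10\right)}{4} = \frac{231}{4} \left(- \frac{20}{3}\right) = -385$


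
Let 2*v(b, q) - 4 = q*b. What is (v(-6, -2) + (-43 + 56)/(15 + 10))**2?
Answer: 45369/625 ≈ 72.590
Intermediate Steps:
v(b, q) = 2 + b*q/2 (v(b, q) = 2 + (q*b)/2 = 2 + (b*q)/2 = 2 + b*q/2)
(v(-6, -2) + (-43 + 56)/(15 + 10))**2 = ((2 + (1/2)*(-6)*(-2)) + (-43 + 56)/(15 + 10))**2 = ((2 + 6) + 13/25)**2 = (8 + 13*(1/25))**2 = (8 + 13/25)**2 = (213/25)**2 = 45369/625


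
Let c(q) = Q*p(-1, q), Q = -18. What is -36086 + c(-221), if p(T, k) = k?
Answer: -32108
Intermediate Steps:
c(q) = -18*q
-36086 + c(-221) = -36086 - 18*(-221) = -36086 + 3978 = -32108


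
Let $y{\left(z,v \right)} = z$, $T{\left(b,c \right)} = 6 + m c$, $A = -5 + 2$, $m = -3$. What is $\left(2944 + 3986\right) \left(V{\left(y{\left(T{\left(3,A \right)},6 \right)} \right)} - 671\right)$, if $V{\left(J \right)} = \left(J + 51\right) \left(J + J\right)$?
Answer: $9071370$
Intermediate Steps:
$A = -3$
$T{\left(b,c \right)} = 6 - 3 c$
$V{\left(J \right)} = 2 J \left(51 + J\right)$ ($V{\left(J \right)} = \left(51 + J\right) 2 J = 2 J \left(51 + J\right)$)
$\left(2944 + 3986\right) \left(V{\left(y{\left(T{\left(3,A \right)},6 \right)} \right)} - 671\right) = \left(2944 + 3986\right) \left(2 \left(6 - -9\right) \left(51 + \left(6 - -9\right)\right) - 671\right) = 6930 \left(2 \left(6 + 9\right) \left(51 + \left(6 + 9\right)\right) - 671\right) = 6930 \left(2 \cdot 15 \left(51 + 15\right) - 671\right) = 6930 \left(2 \cdot 15 \cdot 66 - 671\right) = 6930 \left(1980 - 671\right) = 6930 \cdot 1309 = 9071370$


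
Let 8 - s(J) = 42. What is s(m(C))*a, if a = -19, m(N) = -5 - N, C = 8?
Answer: 646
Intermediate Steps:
s(J) = -34 (s(J) = 8 - 1*42 = 8 - 42 = -34)
s(m(C))*a = -34*(-19) = 646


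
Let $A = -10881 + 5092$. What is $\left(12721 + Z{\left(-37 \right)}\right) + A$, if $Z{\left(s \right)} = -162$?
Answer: $6770$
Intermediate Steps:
$A = -5789$
$\left(12721 + Z{\left(-37 \right)}\right) + A = \left(12721 - 162\right) - 5789 = 12559 - 5789 = 6770$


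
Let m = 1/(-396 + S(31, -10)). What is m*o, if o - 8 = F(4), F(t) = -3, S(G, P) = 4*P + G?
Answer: -1/81 ≈ -0.012346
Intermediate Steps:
S(G, P) = G + 4*P
o = 5 (o = 8 - 3 = 5)
m = -1/405 (m = 1/(-396 + (31 + 4*(-10))) = 1/(-396 + (31 - 40)) = 1/(-396 - 9) = 1/(-405) = -1/405 ≈ -0.0024691)
m*o = -1/405*5 = -1/81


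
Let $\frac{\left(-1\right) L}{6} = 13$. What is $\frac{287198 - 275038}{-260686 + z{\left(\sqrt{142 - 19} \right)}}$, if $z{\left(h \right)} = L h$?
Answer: $- \frac{20854880}{447081857} + \frac{6240 \sqrt{123}}{447081857} \approx -0.046492$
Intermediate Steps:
$L = -78$ ($L = \left(-6\right) 13 = -78$)
$z{\left(h \right)} = - 78 h$
$\frac{287198 - 275038}{-260686 + z{\left(\sqrt{142 - 19} \right)}} = \frac{287198 - 275038}{-260686 - 78 \sqrt{142 - 19}} = \frac{12160}{-260686 - 78 \sqrt{142 - 19}} = \frac{12160}{-260686 - 78 \sqrt{123}}$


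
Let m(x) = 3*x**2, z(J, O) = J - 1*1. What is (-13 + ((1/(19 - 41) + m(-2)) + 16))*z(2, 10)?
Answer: 329/22 ≈ 14.955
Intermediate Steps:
z(J, O) = -1 + J (z(J, O) = J - 1 = -1 + J)
(-13 + ((1/(19 - 41) + m(-2)) + 16))*z(2, 10) = (-13 + ((1/(19 - 41) + 3*(-2)**2) + 16))*(-1 + 2) = (-13 + ((1/(-22) + 3*4) + 16))*1 = (-13 + ((-1/22 + 12) + 16))*1 = (-13 + (263/22 + 16))*1 = (-13 + 615/22)*1 = (329/22)*1 = 329/22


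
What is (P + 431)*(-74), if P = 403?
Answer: -61716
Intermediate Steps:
(P + 431)*(-74) = (403 + 431)*(-74) = 834*(-74) = -61716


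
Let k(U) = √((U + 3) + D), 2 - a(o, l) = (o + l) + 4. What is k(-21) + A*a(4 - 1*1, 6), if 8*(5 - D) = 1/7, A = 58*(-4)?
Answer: 2552 + 27*I*√14/28 ≈ 2552.0 + 3.608*I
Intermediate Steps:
A = -232
D = 279/56 (D = 5 - ⅛/7 = 5 - ⅛*⅐ = 5 - 1/56 = 279/56 ≈ 4.9821)
a(o, l) = -2 - l - o (a(o, l) = 2 - ((o + l) + 4) = 2 - ((l + o) + 4) = 2 - (4 + l + o) = 2 + (-4 - l - o) = -2 - l - o)
k(U) = √(447/56 + U) (k(U) = √((U + 3) + 279/56) = √((3 + U) + 279/56) = √(447/56 + U))
k(-21) + A*a(4 - 1*1, 6) = √(6258 + 784*(-21))/28 - 232*(-2 - 1*6 - (4 - 1*1)) = √(6258 - 16464)/28 - 232*(-2 - 6 - (4 - 1)) = √(-10206)/28 - 232*(-2 - 6 - 1*3) = (27*I*√14)/28 - 232*(-2 - 6 - 3) = 27*I*√14/28 - 232*(-11) = 27*I*√14/28 + 2552 = 2552 + 27*I*√14/28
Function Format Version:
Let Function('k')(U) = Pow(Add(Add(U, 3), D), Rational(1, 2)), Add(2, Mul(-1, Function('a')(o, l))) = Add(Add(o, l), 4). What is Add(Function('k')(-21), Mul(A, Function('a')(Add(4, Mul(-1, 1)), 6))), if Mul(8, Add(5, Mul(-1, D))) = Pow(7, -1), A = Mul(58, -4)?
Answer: Add(2552, Mul(Rational(27, 28), I, Pow(14, Rational(1, 2)))) ≈ Add(2552.0, Mul(3.6080, I))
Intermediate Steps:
A = -232
D = Rational(279, 56) (D = Add(5, Mul(Rational(-1, 8), Pow(7, -1))) = Add(5, Mul(Rational(-1, 8), Rational(1, 7))) = Add(5, Rational(-1, 56)) = Rational(279, 56) ≈ 4.9821)
Function('a')(o, l) = Add(-2, Mul(-1, l), Mul(-1, o)) (Function('a')(o, l) = Add(2, Mul(-1, Add(Add(o, l), 4))) = Add(2, Mul(-1, Add(Add(l, o), 4))) = Add(2, Mul(-1, Add(4, l, o))) = Add(2, Add(-4, Mul(-1, l), Mul(-1, o))) = Add(-2, Mul(-1, l), Mul(-1, o)))
Function('k')(U) = Pow(Add(Rational(447, 56), U), Rational(1, 2)) (Function('k')(U) = Pow(Add(Add(U, 3), Rational(279, 56)), Rational(1, 2)) = Pow(Add(Add(3, U), Rational(279, 56)), Rational(1, 2)) = Pow(Add(Rational(447, 56), U), Rational(1, 2)))
Add(Function('k')(-21), Mul(A, Function('a')(Add(4, Mul(-1, 1)), 6))) = Add(Mul(Rational(1, 28), Pow(Add(6258, Mul(784, -21)), Rational(1, 2))), Mul(-232, Add(-2, Mul(-1, 6), Mul(-1, Add(4, Mul(-1, 1)))))) = Add(Mul(Rational(1, 28), Pow(Add(6258, -16464), Rational(1, 2))), Mul(-232, Add(-2, -6, Mul(-1, Add(4, -1))))) = Add(Mul(Rational(1, 28), Pow(-10206, Rational(1, 2))), Mul(-232, Add(-2, -6, Mul(-1, 3)))) = Add(Mul(Rational(1, 28), Mul(27, I, Pow(14, Rational(1, 2)))), Mul(-232, Add(-2, -6, -3))) = Add(Mul(Rational(27, 28), I, Pow(14, Rational(1, 2))), Mul(-232, -11)) = Add(Mul(Rational(27, 28), I, Pow(14, Rational(1, 2))), 2552) = Add(2552, Mul(Rational(27, 28), I, Pow(14, Rational(1, 2))))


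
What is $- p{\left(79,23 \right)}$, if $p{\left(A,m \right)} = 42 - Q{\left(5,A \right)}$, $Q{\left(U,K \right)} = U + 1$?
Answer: $-36$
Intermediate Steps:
$Q{\left(U,K \right)} = 1 + U$
$p{\left(A,m \right)} = 36$ ($p{\left(A,m \right)} = 42 - \left(1 + 5\right) = 42 - 6 = 36$)
$- p{\left(79,23 \right)} = \left(-1\right) 36 = -36$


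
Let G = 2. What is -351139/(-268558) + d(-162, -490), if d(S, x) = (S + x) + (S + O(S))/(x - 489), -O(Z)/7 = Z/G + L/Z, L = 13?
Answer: -6933108801001/10648190421 ≈ -651.11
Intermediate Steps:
O(Z) = -91/Z - 7*Z/2 (O(Z) = -7*(Z/2 + 13/Z) = -91/Z - 7*Z/2)
d(S, x) = S + x + (-91/S - 5*S/2)/(-489 + x) (d(S, x) = (S + x) + (S + (-91/S - 7*S/2))/(x - 489) = (S + x) + (-91/S - 5*S/2)/(-489 + x) = S + x + (-91/S - 5*S/2)/(-489 + x))
-351139/(-268558) + d(-162, -490) = -351139/(-268558) + (½)*(-182 - 1*(-162)*(-2*(-490)² + 978*(-490) + 983*(-162) - 2*(-162)*(-490)))/(-162*(-489 - 490)) = -351139*(-1/268558) + (½)*(-1/162)*(-182 - 1*(-162)*(-2*240100 - 479220 - 159246 - 158760))/(-979) = 351139/268558 + (½)*(-1/162)*(-1/979)*(-182 - 1*(-162)*(-480200 - 479220 - 159246 - 158760)) = 351139/268558 + (½)*(-1/162)*(-1/979)*(-182 - 1*(-162)*(-1277426)) = 351139/268558 + (½)*(-1/162)*(-1/979)*(-182 - 206943012) = 351139/268558 + (½)*(-1/162)*(-1/979)*(-206943194) = 351139/268558 - 103471597/158598 = -6933108801001/10648190421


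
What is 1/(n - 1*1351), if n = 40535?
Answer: 1/39184 ≈ 2.5521e-5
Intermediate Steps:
1/(n - 1*1351) = 1/(40535 - 1*1351) = 1/(40535 - 1351) = 1/39184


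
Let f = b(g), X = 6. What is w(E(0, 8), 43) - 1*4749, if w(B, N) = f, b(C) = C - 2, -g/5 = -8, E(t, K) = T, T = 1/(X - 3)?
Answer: -4711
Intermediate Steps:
T = ⅓ (T = 1/(6 - 3) = 1/3 = ⅓ ≈ 0.33333)
E(t, K) = ⅓
g = 40 (g = -5*(-8) = 40)
b(C) = -2 + C
f = 38 (f = -2 + 40 = 38)
w(B, N) = 38
w(E(0, 8), 43) - 1*4749 = 38 - 1*4749 = 38 - 4749 = -4711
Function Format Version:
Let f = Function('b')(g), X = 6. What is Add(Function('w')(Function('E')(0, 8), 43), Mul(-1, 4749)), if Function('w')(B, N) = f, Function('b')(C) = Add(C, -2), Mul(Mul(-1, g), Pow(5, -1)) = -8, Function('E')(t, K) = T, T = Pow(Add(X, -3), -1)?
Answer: -4711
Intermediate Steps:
T = Rational(1, 3) (T = Pow(Add(6, -3), -1) = Pow(3, -1) = Rational(1, 3) ≈ 0.33333)
Function('E')(t, K) = Rational(1, 3)
g = 40 (g = Mul(-5, -8) = 40)
Function('b')(C) = Add(-2, C)
f = 38 (f = Add(-2, 40) = 38)
Function('w')(B, N) = 38
Add(Function('w')(Function('E')(0, 8), 43), Mul(-1, 4749)) = Add(38, Mul(-1, 4749)) = Add(38, -4749) = -4711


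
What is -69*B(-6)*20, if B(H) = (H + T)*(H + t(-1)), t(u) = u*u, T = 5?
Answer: -6900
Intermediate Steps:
t(u) = u**2
B(H) = (1 + H)*(5 + H) (B(H) = (H + 5)*(H + (-1)**2) = (5 + H)*(H + 1) = (5 + H)*(1 + H) = (1 + H)*(5 + H))
-69*B(-6)*20 = -69*(5 + (-6)**2 + 6*(-6))*20 = -69*(5 + 36 - 36)*20 = -69*5*20 = -345*20 = -6900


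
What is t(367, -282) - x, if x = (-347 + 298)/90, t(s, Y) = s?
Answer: 33079/90 ≈ 367.54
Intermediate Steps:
x = -49/90 (x = -49*1/90 = -49/90 ≈ -0.54444)
t(367, -282) - x = 367 - 1*(-49/90) = 367 + 49/90 = 33079/90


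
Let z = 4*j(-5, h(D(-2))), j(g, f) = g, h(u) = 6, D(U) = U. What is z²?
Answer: 400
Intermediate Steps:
z = -20 (z = 4*(-5) = -20)
z² = (-20)² = 400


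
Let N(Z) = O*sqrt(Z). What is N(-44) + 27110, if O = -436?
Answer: 27110 - 872*I*sqrt(11) ≈ 27110.0 - 2892.1*I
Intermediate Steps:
N(Z) = -436*sqrt(Z)
N(-44) + 27110 = -872*I*sqrt(11) + 27110 = 27110 - 872*I*sqrt(11)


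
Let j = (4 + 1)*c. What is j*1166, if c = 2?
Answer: 11660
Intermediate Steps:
j = 10 (j = (4 + 1)*2 = 5*2 = 10)
j*1166 = 10*1166 = 11660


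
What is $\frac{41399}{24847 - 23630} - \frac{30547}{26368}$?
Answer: $\frac{1054433133}{32089856} \approx 32.859$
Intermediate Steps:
$\frac{41399}{24847 - 23630} - \frac{30547}{26368} = \frac{41399}{1217} - \frac{30547}{26368} = \frac{1054433133}{32089856}$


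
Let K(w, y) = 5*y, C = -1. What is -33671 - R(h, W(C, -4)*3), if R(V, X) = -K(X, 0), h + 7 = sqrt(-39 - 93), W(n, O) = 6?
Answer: -33671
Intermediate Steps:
h = -7 + 2*I*sqrt(33) (h = -7 + sqrt(-39 - 93) = -7 + sqrt(-132) = -7 + 2*I*sqrt(33) ≈ -7.0 + 11.489*I)
R(V, X) = 0 (R(V, X) = -5*0 = -1*0 = 0)
-33671 - R(h, W(C, -4)*3) = -33671 - 1*0 = -33671 + 0 = -33671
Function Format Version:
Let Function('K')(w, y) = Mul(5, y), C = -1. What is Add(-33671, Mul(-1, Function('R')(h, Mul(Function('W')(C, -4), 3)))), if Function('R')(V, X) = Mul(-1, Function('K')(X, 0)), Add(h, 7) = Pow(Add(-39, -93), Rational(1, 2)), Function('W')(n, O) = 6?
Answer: -33671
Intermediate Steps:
h = Add(-7, Mul(2, I, Pow(33, Rational(1, 2)))) (h = Add(-7, Pow(Add(-39, -93), Rational(1, 2))) = Add(-7, Pow(-132, Rational(1, 2))) = Add(-7, Mul(2, I, Pow(33, Rational(1, 2)))) ≈ Add(-7.0000, Mul(11.489, I)))
Function('R')(V, X) = 0 (Function('R')(V, X) = Mul(-1, Mul(5, 0)) = Mul(-1, 0) = 0)
Add(-33671, Mul(-1, Function('R')(h, Mul(Function('W')(C, -4), 3)))) = Add(-33671, Mul(-1, 0)) = Add(-33671, 0) = -33671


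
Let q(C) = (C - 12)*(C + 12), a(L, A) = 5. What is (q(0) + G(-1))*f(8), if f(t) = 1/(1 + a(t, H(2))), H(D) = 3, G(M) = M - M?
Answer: -24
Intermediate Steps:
G(M) = 0
q(C) = (-12 + C)*(12 + C)
f(t) = ⅙ (f(t) = 1/(1 + 5) = 1/6 = ⅙)
(q(0) + G(-1))*f(8) = ((-144 + 0²) + 0)*(⅙) = ((-144 + 0) + 0)*(⅙) = (-144 + 0)*(⅙) = -144*⅙ = -24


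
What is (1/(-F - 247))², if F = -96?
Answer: 1/22801 ≈ 4.3858e-5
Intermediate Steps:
(1/(-F - 247))² = (1/(-1*(-96) - 247))² = (1/(96 - 247))² = (1/(-151))² = (-1/151)² = 1/22801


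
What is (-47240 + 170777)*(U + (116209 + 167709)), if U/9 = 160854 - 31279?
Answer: 179140138941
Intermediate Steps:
U = 1166175 (U = 9*(160854 - 31279) = 9*129575 = 1166175)
(-47240 + 170777)*(U + (116209 + 167709)) = (-47240 + 170777)*(1166175 + (116209 + 167709)) = 123537*(1166175 + 283918) = 123537*1450093 = 179140138941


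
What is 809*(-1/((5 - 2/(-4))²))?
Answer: -3236/121 ≈ -26.744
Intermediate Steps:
809*(-1/((5 - 2/(-4))²)) = 809*(-1/((5 - 2*(-¼))²)) = 809*(-1/((5 + ½)²)) = 809*(-1/((11/2)²)) = 809*(-1/121/4) = 809*(-1*4/121) = 809*(-4/121) = -3236/121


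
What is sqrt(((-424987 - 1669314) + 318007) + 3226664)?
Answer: sqrt(1450370) ≈ 1204.3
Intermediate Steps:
sqrt(((-424987 - 1669314) + 318007) + 3226664) = sqrt((-2094301 + 318007) + 3226664) = sqrt(-1776294 + 3226664) = sqrt(1450370)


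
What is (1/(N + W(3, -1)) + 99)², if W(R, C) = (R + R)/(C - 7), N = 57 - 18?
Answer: 229552801/23409 ≈ 9806.2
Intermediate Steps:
N = 39
W(R, C) = 2*R/(-7 + C) (W(R, C) = (2*R)/(-7 + C) = 2*R/(-7 + C))
(1/(N + W(3, -1)) + 99)² = (1/(39 + 2*3/(-7 - 1)) + 99)² = (1/(39 + 2*3/(-8)) + 99)² = (1/(39 + 2*3*(-⅛)) + 99)² = (1/(39 - ¾) + 99)² = (1/(153/4) + 99)² = (4/153 + 99)² = (15151/153)² = 229552801/23409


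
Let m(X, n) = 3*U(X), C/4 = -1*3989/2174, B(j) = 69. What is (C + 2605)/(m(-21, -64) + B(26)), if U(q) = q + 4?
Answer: 941219/6522 ≈ 144.31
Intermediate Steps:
U(q) = 4 + q
C = -7978/1087 (C = 4*(-1*3989/2174) = 4*(-3989*1/2174) = 4*(-3989/2174) = -7978/1087 ≈ -7.3395)
m(X, n) = 12 + 3*X (m(X, n) = 3*(4 + X) = 12 + 3*X)
(C + 2605)/(m(-21, -64) + B(26)) = (-7978/1087 + 2605)/((12 + 3*(-21)) + 69) = 2823657/(1087*((12 - 63) + 69)) = 2823657/(1087*(-51 + 69)) = (2823657/1087)/18 = (2823657/1087)*(1/18) = 941219/6522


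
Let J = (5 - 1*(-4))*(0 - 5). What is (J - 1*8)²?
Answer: 2809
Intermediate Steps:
J = -45 (J = (5 + 4)*(-5) = 9*(-5) = -45)
(J - 1*8)² = (-45 - 1*8)² = (-45 - 8)² = (-53)² = 2809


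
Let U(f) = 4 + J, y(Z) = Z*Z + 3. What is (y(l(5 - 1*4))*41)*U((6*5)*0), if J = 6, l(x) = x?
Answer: 1640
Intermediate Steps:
y(Z) = 3 + Z**2 (y(Z) = Z**2 + 3 = 3 + Z**2)
U(f) = 10 (U(f) = 4 + 6 = 10)
(y(l(5 - 1*4))*41)*U((6*5)*0) = ((3 + (5 - 1*4)**2)*41)*10 = ((3 + (5 - 4)**2)*41)*10 = ((3 + 1**2)*41)*10 = ((3 + 1)*41)*10 = (4*41)*10 = 164*10 = 1640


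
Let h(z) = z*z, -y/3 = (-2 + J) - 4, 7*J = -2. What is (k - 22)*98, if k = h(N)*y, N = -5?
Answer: 44044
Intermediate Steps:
J = -2/7 (J = (⅐)*(-2) = -2/7 ≈ -0.28571)
y = 132/7 (y = -3*((-2 - 2/7) - 4) = -3*(-16/7 - 4) = -3*(-44/7) = 132/7 ≈ 18.857)
h(z) = z²
k = 3300/7 (k = (-5)²*(132/7) = 25*(132/7) = 3300/7 ≈ 471.43)
(k - 22)*98 = (3300/7 - 22)*98 = (3146/7)*98 = 44044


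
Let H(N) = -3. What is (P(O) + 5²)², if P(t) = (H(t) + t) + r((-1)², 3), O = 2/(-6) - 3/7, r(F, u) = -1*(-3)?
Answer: 259081/441 ≈ 587.49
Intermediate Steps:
r(F, u) = 3
O = -16/21 (O = 2*(-⅙) - 3*⅐ = -⅓ - 3/7 = -16/21 ≈ -0.76190)
P(t) = t (P(t) = (-3 + t) + 3 = t)
(P(O) + 5²)² = (-16/21 + 5²)² = (-16/21 + 25)² = (509/21)² = 259081/441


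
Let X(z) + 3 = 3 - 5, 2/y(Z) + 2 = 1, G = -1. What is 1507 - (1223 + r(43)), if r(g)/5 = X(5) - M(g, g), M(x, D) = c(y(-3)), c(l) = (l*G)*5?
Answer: 359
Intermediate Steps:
y(Z) = -2 (y(Z) = 2/(-2 + 1) = 2/(-1) = 2*(-1) = -2)
c(l) = -5*l (c(l) = (l*(-1))*5 = -l*5 = -5*l)
M(x, D) = 10 (M(x, D) = -5*(-2) = 10)
X(z) = -5 (X(z) = -3 + (3 - 5) = -3 - 2 = -5)
r(g) = -75 (r(g) = 5*(-5 - 1*10) = 5*(-5 - 10) = 5*(-15) = -75)
1507 - (1223 + r(43)) = 1507 - (1223 - 75) = 1507 - 1*1148 = 1507 - 1148 = 359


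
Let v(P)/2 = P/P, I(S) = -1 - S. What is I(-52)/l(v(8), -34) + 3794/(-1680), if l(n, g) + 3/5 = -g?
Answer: -14657/20040 ≈ -0.73139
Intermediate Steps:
v(P) = 2 (v(P) = 2*(P/P) = 2*1 = 2)
l(n, g) = -3/5 - g
I(-52)/l(v(8), -34) + 3794/(-1680) = (-1 - 1*(-52))/(-3/5 - 1*(-34)) + 3794/(-1680) = (-1 + 52)/(-3/5 + 34) + 3794*(-1/1680) = 51/(167/5) - 271/120 = 51*(5/167) - 271/120 = 255/167 - 271/120 = -14657/20040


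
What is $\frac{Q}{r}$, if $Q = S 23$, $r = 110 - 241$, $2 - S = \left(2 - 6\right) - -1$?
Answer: $- \frac{115}{131} \approx -0.87786$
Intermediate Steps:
$S = 5$ ($S = 2 - \left(\left(2 - 6\right) - -1\right) = 2 - \left(\left(2 - 6\right) + 1\right) = 2 - \left(-4 + 1\right) = 2 - -3 = 2 + 3 = 5$)
$r = -131$
$Q = 115$ ($Q = 5 \cdot 23 = 115$)
$\frac{Q}{r} = \frac{115}{-131} = 115 \left(- \frac{1}{131}\right) = - \frac{115}{131}$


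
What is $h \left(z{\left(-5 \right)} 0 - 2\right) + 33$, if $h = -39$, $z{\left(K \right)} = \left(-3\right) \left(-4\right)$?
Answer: $111$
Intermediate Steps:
$z{\left(K \right)} = 12$
$h \left(z{\left(-5 \right)} 0 - 2\right) + 33 = - 39 \left(12 \cdot 0 - 2\right) + 33 = - 39 \left(0 - 2\right) + 33 = \left(-39\right) \left(-2\right) + 33 = 78 + 33 = 111$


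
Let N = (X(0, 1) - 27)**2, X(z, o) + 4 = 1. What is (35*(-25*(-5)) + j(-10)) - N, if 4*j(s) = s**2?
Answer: 3500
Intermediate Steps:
j(s) = s**2/4
X(z, o) = -3 (X(z, o) = -4 + 1 = -3)
N = 900 (N = (-3 - 27)**2 = (-30)**2 = 900)
(35*(-25*(-5)) + j(-10)) - N = (35*(-25*(-5)) + (1/4)*(-10)**2) - 1*900 = (35*125 + (1/4)*100) - 900 = (4375 + 25) - 900 = 4400 - 900 = 3500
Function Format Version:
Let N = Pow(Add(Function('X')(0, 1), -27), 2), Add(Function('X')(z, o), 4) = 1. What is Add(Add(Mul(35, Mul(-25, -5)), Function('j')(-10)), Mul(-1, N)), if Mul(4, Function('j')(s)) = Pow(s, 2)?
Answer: 3500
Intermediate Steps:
Function('j')(s) = Mul(Rational(1, 4), Pow(s, 2))
Function('X')(z, o) = -3 (Function('X')(z, o) = Add(-4, 1) = -3)
N = 900 (N = Pow(Add(-3, -27), 2) = Pow(-30, 2) = 900)
Add(Add(Mul(35, Mul(-25, -5)), Function('j')(-10)), Mul(-1, N)) = Add(Add(Mul(35, Mul(-25, -5)), Mul(Rational(1, 4), Pow(-10, 2))), Mul(-1, 900)) = Add(Add(Mul(35, 125), Mul(Rational(1, 4), 100)), -900) = Add(Add(4375, 25), -900) = Add(4400, -900) = 3500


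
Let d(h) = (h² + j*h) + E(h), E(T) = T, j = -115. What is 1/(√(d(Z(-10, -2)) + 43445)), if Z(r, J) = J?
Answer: √4853/14559 ≈ 0.0047849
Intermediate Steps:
d(h) = h² - 114*h (d(h) = (h² - 115*h) + h = h² - 114*h)
1/(√(d(Z(-10, -2)) + 43445)) = 1/(√(-2*(-114 - 2) + 43445)) = 1/(√(-2*(-116) + 43445)) = 1/(√(232 + 43445)) = 1/(√43677) = 1/(3*√4853) = √4853/14559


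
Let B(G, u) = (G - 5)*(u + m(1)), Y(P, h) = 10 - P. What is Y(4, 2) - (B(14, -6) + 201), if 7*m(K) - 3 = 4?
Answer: -150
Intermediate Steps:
m(K) = 1 (m(K) = 3/7 + (⅐)*4 = 3/7 + 4/7 = 1)
B(G, u) = (1 + u)*(-5 + G) (B(G, u) = (G - 5)*(u + 1) = (-5 + G)*(1 + u) = (1 + u)*(-5 + G))
Y(4, 2) - (B(14, -6) + 201) = (10 - 1*4) - ((-5 + 14 - 5*(-6) + 14*(-6)) + 201) = (10 - 4) - ((-5 + 14 + 30 - 84) + 201) = 6 - (-45 + 201) = 6 - 1*156 = 6 - 156 = -150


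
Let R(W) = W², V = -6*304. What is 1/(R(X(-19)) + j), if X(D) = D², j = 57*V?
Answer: 1/26353 ≈ 3.7946e-5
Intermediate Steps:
V = -1824
j = -103968 (j = 57*(-1824) = -103968)
1/(R(X(-19)) + j) = 1/(((-19)²)² - 103968) = 1/(361² - 103968) = 1/(130321 - 103968) = 1/26353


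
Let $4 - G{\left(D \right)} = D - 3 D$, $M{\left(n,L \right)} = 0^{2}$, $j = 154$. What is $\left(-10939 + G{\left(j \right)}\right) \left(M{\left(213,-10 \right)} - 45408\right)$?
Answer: $482550816$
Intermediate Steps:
$M{\left(n,L \right)} = 0$
$G{\left(D \right)} = 4 + 2 D$ ($G{\left(D \right)} = 4 - \left(D - 3 D\right) = 4 - - 2 D = 4 + 2 D$)
$\left(-10939 + G{\left(j \right)}\right) \left(M{\left(213,-10 \right)} - 45408\right) = \left(-10939 + \left(4 + 2 \cdot 154\right)\right) \left(0 - 45408\right) = \left(-10939 + \left(4 + 308\right)\right) \left(-45408\right) = \left(-10939 + 312\right) \left(-45408\right) = \left(-10627\right) \left(-45408\right) = 482550816$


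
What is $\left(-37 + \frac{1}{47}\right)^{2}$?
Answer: $\frac{3020644}{2209} \approx 1367.4$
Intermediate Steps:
$\left(-37 + \frac{1}{47}\right)^{2} = \left(- \frac{1738}{47}\right)^{2} = \frac{3020644}{2209}$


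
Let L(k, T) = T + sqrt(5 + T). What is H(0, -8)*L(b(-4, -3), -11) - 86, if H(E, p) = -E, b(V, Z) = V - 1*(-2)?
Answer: -86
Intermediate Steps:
b(V, Z) = 2 + V (b(V, Z) = V + 2 = 2 + V)
H(0, -8)*L(b(-4, -3), -11) - 86 = (-1*0)*(-11 + sqrt(5 - 11)) - 86 = 0*(-11 + sqrt(-6)) - 86 = 0*(-11 + I*sqrt(6)) - 86 = 0 - 86 = -86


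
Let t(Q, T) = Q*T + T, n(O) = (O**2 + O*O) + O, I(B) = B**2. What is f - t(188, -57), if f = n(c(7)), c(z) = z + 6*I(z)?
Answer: 192276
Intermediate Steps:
c(z) = z + 6*z**2
n(O) = O + 2*O**2 (n(O) = (O**2 + O**2) + O = 2*O**2 + O = O + 2*O**2)
f = 181503 (f = (7*(1 + 6*7))*(1 + 2*(7*(1 + 6*7))) = (7*(1 + 42))*(1 + 2*(7*(1 + 42))) = (7*43)*(1 + 2*(7*43)) = 301*(1 + 2*301) = 301*(1 + 602) = 301*603 = 181503)
t(Q, T) = T + Q*T
f - t(188, -57) = 181503 - (-57)*(1 + 188) = 181503 - (-57)*189 = 181503 - 1*(-10773) = 181503 + 10773 = 192276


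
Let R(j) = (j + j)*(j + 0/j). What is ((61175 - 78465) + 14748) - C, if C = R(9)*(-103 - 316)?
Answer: 65336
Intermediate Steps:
R(j) = 2*j² (R(j) = (2*j)*(j + 0) = (2*j)*j = 2*j²)
C = -67878 (C = (2*9²)*(-103 - 316) = (2*81)*(-419) = 162*(-419) = -67878)
((61175 - 78465) + 14748) - C = ((61175 - 78465) + 14748) - 1*(-67878) = (-17290 + 14748) + 67878 = -2542 + 67878 = 65336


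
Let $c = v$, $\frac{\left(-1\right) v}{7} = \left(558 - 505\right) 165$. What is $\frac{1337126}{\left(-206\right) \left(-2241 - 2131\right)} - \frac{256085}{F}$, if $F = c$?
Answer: $\frac{31249051381}{5513218788} \approx 5.668$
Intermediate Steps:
$v = -61215$ ($v = - 7 \left(558 - 505\right) 165 = - 7 \cdot 53 \cdot 165 = \left(-7\right) 8745 = -61215$)
$c = -61215$
$F = -61215$
$\frac{1337126}{\left(-206\right) \left(-2241 - 2131\right)} - \frac{256085}{F} = \frac{1337126}{\left(-206\right) \left(-2241 - 2131\right)} - \frac{256085}{-61215} = \frac{1337126}{\left(-206\right) \left(-2241 - 2131\right)} - - \frac{51217}{12243} = \frac{1337126}{\left(-206\right) \left(-4372\right)} + \frac{51217}{12243} = \frac{1337126}{900632} + \frac{51217}{12243} = 1337126 \cdot \frac{1}{900632} + \frac{51217}{12243} = \frac{668563}{450316} + \frac{51217}{12243} = \frac{31249051381}{5513218788}$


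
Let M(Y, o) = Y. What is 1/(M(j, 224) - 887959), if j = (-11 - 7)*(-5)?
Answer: -1/887869 ≈ -1.1263e-6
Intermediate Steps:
j = 90 (j = -18*(-5) = 90)
1/(M(j, 224) - 887959) = 1/(90 - 887959) = 1/(-887869) = -1/887869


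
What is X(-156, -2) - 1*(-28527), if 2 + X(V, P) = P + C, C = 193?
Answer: 28716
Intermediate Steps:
X(V, P) = 191 + P (X(V, P) = -2 + (P + 193) = -2 + (193 + P) = 191 + P)
X(-156, -2) - 1*(-28527) = (191 - 2) - 1*(-28527) = 189 + 28527 = 28716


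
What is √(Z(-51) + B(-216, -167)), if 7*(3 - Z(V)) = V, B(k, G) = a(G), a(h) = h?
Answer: I*√7679/7 ≈ 12.519*I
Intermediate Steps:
B(k, G) = G
Z(V) = 3 - V/7
√(Z(-51) + B(-216, -167)) = √((3 - ⅐*(-51)) - 167) = √((3 + 51/7) - 167) = √(72/7 - 167) = √(-1097/7) = I*√7679/7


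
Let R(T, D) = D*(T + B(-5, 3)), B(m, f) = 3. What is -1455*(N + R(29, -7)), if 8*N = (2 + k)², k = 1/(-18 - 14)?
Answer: 2664161745/8192 ≈ 3.2522e+5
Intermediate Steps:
k = -1/32 (k = 1/(-32) = -1/32 ≈ -0.031250)
R(T, D) = D*(3 + T) (R(T, D) = D*(T + 3) = D*(3 + T))
N = 3969/8192 (N = (2 - 1/32)²/8 = (63/32)²/8 = (⅛)*(3969/1024) = 3969/8192 ≈ 0.48450)
-1455*(N + R(29, -7)) = -1455*(3969/8192 - 7*(3 + 29)) = -1455*(3969/8192 - 7*32) = -1455*(3969/8192 - 224) = -1455*(-1831039/8192) = 2664161745/8192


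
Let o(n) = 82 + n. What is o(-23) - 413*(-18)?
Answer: 7493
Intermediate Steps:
o(-23) - 413*(-18) = (82 - 23) - 413*(-18) = 59 + 7434 = 7493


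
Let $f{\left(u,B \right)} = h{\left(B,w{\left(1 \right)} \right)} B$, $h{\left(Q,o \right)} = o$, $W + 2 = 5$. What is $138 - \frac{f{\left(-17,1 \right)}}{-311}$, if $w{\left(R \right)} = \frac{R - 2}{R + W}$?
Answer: $\frac{171671}{1244} \approx 138.0$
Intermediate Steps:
$W = 3$ ($W = -2 + 5 = 3$)
$w{\left(R \right)} = \frac{-2 + R}{3 + R}$ ($w{\left(R \right)} = \frac{R - 2}{R + 3} = \frac{-2 + R}{3 + R}$)
$f{\left(u,B \right)} = - \frac{B}{4}$ ($f{\left(u,B \right)} = \frac{-2 + 1}{3 + 1} B = \frac{1}{4} \left(-1\right) B = - \frac{B}{4}$)
$138 - \frac{f{\left(-17,1 \right)}}{-311} = 138 - \frac{\left(- \frac{1}{4}\right) 1}{-311} = 138 - \left(- \frac{1}{4}\right) \left(- \frac{1}{311}\right) = 138 - \frac{1}{1244} = \frac{171671}{1244}$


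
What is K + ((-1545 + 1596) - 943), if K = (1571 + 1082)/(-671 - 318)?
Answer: -884841/989 ≈ -894.68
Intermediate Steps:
K = -2653/989 (K = 2653/(-989) = 2653*(-1/989) = -2653/989 ≈ -2.6825)
K + ((-1545 + 1596) - 943) = -2653/989 + ((-1545 + 1596) - 943) = -2653/989 + (51 - 943) = -2653/989 - 892 = -884841/989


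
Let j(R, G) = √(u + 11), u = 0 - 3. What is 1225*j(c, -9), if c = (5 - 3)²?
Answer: 2450*√2 ≈ 3464.8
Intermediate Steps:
c = 4 (c = 2² = 4)
u = -3
j(R, G) = 2*√2 (j(R, G) = √(-3 + 11) = √8 = 2*√2)
1225*j(c, -9) = 1225*(2*√2) = 2450*√2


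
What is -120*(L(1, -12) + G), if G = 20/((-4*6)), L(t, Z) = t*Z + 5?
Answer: 940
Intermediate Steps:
L(t, Z) = 5 + Z*t (L(t, Z) = Z*t + 5 = 5 + Z*t)
G = -⅚ (G = 20/(-24) = 20*(-1/24) = -⅚ ≈ -0.83333)
-120*(L(1, -12) + G) = -120*((5 - 12*1) - ⅚) = -120*((5 - 12) - ⅚) = -120*(-7 - ⅚) = -120*(-47/6) = 940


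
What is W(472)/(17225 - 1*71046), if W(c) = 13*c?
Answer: -6136/53821 ≈ -0.11401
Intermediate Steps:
W(472)/(17225 - 1*71046) = (13*472)/(17225 - 1*71046) = 6136/(17225 - 71046) = 6136/(-53821) = 6136*(-1/53821) = -6136/53821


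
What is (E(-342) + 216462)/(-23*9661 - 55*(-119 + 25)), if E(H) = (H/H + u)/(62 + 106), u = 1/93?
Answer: -1691001191/1695461796 ≈ -0.99737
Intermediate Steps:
u = 1/93 ≈ 0.010753
E(H) = 47/7812 (E(H) = (H/H + 1/93)/(62 + 106) = (1 + 1/93)/168 = (94/93)*(1/168) = 47/7812)
(E(-342) + 216462)/(-23*9661 - 55*(-119 + 25)) = (47/7812 + 216462)/(-23*9661 - 55*(-119 + 25)) = 1691001191/(7812*(-222203 - 55*(-94))) = 1691001191/(7812*(-222203 + 5170)) = (1691001191/7812)/(-217033) = (1691001191/7812)*(-1/217033) = -1691001191/1695461796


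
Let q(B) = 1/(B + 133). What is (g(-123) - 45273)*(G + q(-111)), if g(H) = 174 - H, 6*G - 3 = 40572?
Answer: -3345674688/11 ≈ -3.0415e+8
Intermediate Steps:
G = 13525/2 (G = 1/2 + (1/6)*40572 = 1/2 + 6762 = 13525/2 ≈ 6762.5)
q(B) = 1/(133 + B)
(g(-123) - 45273)*(G + q(-111)) = ((174 - 1*(-123)) - 45273)*(13525/2 + 1/(133 - 111)) = ((174 + 123) - 45273)*(13525/2 + 1/22) = (297 - 45273)*(13525/2 + 1/22) = -44976*74388/11 = -3345674688/11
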